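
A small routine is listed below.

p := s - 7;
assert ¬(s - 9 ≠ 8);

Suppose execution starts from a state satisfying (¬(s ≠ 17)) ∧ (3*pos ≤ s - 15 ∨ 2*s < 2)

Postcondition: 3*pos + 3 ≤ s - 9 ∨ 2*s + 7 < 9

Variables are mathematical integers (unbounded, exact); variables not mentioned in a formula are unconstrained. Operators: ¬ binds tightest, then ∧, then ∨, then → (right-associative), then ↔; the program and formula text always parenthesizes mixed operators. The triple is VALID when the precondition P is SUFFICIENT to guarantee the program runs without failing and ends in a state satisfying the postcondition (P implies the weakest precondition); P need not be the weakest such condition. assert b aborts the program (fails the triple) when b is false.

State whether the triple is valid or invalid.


Working backward. After the program, the postcondition 3*pos + 3 ≤ s - 9 ∨ 2*s + 7 < 9 must hold; in canonical form it is 3*pos ≤ s - 12 ∨ 2*s < 2.
Before assert ¬(s - 9 ≠ 8): (¬(s ≠ 17)) ∧ (3*pos ≤ s - 12 ∨ 2*s < 2)
Before p := s - 7: (¬(s ≠ 17)) ∧ (3*pos ≤ s - 12 ∨ 2*s < 2)
The weakest precondition is (¬(s ≠ 17)) ∧ (3*pos ≤ s - 12 ∨ 2*s < 2).
Check whether (¬(s ≠ 17)) ∧ (3*pos ≤ s - 15 ∨ 2*s < 2) implies it.
Every state satisfying the precondition satisfies the weakest precondition: the implication holds.
Answer: valid


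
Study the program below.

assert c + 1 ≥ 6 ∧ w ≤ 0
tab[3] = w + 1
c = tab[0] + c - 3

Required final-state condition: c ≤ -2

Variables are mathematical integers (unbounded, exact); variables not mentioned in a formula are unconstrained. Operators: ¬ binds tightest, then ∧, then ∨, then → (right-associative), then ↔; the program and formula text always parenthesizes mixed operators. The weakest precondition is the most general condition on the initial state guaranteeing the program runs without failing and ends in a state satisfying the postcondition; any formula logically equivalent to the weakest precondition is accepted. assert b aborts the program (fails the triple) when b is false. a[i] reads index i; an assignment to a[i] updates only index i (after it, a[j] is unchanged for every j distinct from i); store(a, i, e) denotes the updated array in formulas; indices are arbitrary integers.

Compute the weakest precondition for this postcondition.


Working backward. After the program, c ≤ -2 must hold.
Before c := tab[0] + c - 3: tab[0] + c ≤ 1
Before tab[3] := w + 1: tab[0] + c ≤ 1
Before assert c + 1 ≥ 6 ∧ w ≤ 0: c ≥ 5 ∧ w ≤ 0 ∧ tab[0] + c ≤ 1
Answer: WP = c ≥ 5 ∧ w ≤ 0 ∧ tab[0] + c ≤ 1


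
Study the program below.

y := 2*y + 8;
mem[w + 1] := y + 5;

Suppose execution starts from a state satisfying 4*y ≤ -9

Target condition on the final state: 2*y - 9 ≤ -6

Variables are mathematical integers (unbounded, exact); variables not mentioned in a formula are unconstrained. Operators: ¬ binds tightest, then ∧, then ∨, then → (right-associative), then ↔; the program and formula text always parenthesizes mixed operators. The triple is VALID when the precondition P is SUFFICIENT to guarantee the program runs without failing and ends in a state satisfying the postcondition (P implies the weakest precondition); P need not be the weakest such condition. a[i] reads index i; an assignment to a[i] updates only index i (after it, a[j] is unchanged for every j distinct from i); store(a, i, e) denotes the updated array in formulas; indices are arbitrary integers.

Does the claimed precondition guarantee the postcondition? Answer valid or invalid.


Working backward. After the program, the postcondition 2*y - 9 ≤ -6 must hold; in canonical form it is 2*y ≤ 3.
Before mem[w + 1] := y + 5: 2*y ≤ 3
Before y := 2*y + 8: 4*y ≤ -13
The weakest precondition is 4*y ≤ -13.
Check whether 4*y ≤ -9 implies it.
Countermodel: at the initial state y = -3, the precondition holds but the weakest precondition fails.
Answer: invalid


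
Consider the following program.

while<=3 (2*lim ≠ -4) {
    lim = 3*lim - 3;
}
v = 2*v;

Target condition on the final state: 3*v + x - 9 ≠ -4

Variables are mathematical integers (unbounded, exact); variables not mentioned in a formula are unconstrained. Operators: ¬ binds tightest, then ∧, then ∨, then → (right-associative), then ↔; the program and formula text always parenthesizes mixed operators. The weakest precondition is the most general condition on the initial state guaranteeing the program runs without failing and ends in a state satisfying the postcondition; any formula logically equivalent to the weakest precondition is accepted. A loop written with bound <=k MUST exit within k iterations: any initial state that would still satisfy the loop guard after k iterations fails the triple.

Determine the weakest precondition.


Working backward. After the program, the postcondition 3*v + x - 9 ≠ -4 must hold; in canonical form it is 3*v + x ≠ 5.
Before v := 2*v: 6*v + x ≠ 5
Before the loop (bound <=3), unroll the exhaustion recursion (WP_0 = exit-now case; WP_j = one more guarded iteration, up to j = 3):
  WP_0: (¬(2*lim ≠ -4)) ∧ 6*v + x ≠ 5
  WP_1: (2*lim ≠ -4 → ((¬(6*lim ≠ 2)) ∧ 6*v + x ≠ 5)) ∧ ((¬(2*lim ≠ -4)) → 6*v + x ≠ 5)
  WP_2: (2*lim ≠ -4 → ((6*lim ≠ 2 → ((¬(18*lim ≠ 20)) ∧ 6*v + x ≠ 5)) ∧ ((¬(6*lim ≠ 2)) → 6*v + x ≠ 5))) ∧ ((¬(2*lim ≠ -4)) → 6*v + x ≠ 5)
  WP_3: (2*lim ≠ -4 → ((6*lim ≠ 2 → ((18*lim ≠ 20 → ((¬(54*lim ≠ 74)) ∧ 6*v + x ≠ 5)) ∧ ((¬(18*lim ≠ 20)) → 6*v + x ≠ 5))) ∧ ((¬(6*lim ≠ 2)) → 6*v + x ≠ 5))) ∧ ((¬(2*lim ≠ -4)) → 6*v + x ≠ 5)
So before the loop: (2*lim ≠ -4 → ((6*lim ≠ 2 → ((18*lim ≠ 20 → ((¬(54*lim ≠ 74)) ∧ 6*v + x ≠ 5)) ∧ ((¬(18*lim ≠ 20)) → 6*v + x ≠ 5))) ∧ ((¬(6*lim ≠ 2)) → 6*v + x ≠ 5))) ∧ ((¬(2*lim ≠ -4)) → 6*v + x ≠ 5)
Answer: WP = (2*lim ≠ -4 → ((6*lim ≠ 2 → ((18*lim ≠ 20 → ((¬(54*lim ≠ 74)) ∧ 6*v + x ≠ 5)) ∧ ((¬(18*lim ≠ 20)) → 6*v + x ≠ 5))) ∧ ((¬(6*lim ≠ 2)) → 6*v + x ≠ 5))) ∧ ((¬(2*lim ≠ -4)) → 6*v + x ≠ 5)


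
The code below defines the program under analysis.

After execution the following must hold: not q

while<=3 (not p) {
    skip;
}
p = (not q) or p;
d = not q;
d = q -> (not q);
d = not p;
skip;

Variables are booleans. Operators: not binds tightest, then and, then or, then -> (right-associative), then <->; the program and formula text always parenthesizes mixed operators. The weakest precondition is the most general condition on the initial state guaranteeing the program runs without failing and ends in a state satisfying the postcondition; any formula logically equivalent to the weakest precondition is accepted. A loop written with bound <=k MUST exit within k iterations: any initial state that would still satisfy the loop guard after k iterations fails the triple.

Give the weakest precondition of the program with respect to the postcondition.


Working backward. After the program, not q must hold.
Before skip: not q
Before d := not p: not q
Before d := q -> (not q): not q
Before d := not q: not q
Before p := (not q) or p: not q
Before the loop (bound <=3), unroll the exhaustion recursion (WP_0 = exit-now case; WP_j = one more guarded iteration, up to j = 3):
  WP_0: p and (not q)
  WP_1: ((not p) -> (p and (not q))) and (p -> (not q))
  WP_2: ((not p) -> (((not p) -> (p and (not q))) and (p -> (not q)))) and (p -> (not q))
  WP_3: ((not p) -> (((not p) -> (((not p) -> (p and (not q))) and (p -> (not q)))) and (p -> (not q)))) and (p -> (not q))
So before the loop: ((not p) -> (((not p) -> (((not p) -> (p and (not q))) and (p -> (not q)))) and (p -> (not q)))) and (p -> (not q))
Answer: WP = ((not p) -> (((not p) -> (((not p) -> (p and (not q))) and (p -> (not q)))) and (p -> (not q)))) and (p -> (not q))


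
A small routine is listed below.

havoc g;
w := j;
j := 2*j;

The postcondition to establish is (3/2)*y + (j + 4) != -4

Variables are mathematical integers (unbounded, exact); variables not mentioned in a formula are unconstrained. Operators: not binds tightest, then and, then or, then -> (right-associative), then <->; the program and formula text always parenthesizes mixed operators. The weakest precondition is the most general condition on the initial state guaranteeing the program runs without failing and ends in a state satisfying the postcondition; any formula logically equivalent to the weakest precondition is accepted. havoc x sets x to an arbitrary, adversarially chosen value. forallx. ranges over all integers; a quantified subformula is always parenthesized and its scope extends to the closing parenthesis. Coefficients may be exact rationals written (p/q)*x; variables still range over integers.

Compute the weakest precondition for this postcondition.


Working backward. After the program, the postcondition (3/2)*y + (j + 4) != -4 must hold; in canonical form it is j + (3/2)*y != -8.
Before j := 2*j: 2*j + (3/2)*y != -8
Before w := j: 2*j + (3/2)*y != -8
Before havoc g: 2*j + (3/2)*y != -8
Answer: WP = 2*j + (3/2)*y != -8


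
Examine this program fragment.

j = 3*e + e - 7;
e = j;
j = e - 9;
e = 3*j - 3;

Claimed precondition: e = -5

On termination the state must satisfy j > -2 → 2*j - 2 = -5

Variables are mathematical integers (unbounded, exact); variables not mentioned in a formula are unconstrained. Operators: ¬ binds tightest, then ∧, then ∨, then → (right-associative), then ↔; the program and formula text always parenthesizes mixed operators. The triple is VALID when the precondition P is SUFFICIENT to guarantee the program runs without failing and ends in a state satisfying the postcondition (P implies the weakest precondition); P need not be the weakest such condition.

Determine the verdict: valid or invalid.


Working backward. After the program, the postcondition j > -2 → 2*j - 2 = -5 must hold; in canonical form it is j > -2 → 2*j = -3.
Before e := 3*j - 3: j > -2 → 2*j = -3
Before j := e - 9: e > 7 → 2*e = 15
Before e := j: j > 7 → 2*j = 15
Before j := 3*e + e - 7: 4*e > 14 → 8*e = 29
The weakest precondition is 4*e > 14 → 8*e = 29.
Check whether e = -5 implies it.
Every state satisfying the precondition satisfies the weakest precondition: the implication holds.
Answer: valid


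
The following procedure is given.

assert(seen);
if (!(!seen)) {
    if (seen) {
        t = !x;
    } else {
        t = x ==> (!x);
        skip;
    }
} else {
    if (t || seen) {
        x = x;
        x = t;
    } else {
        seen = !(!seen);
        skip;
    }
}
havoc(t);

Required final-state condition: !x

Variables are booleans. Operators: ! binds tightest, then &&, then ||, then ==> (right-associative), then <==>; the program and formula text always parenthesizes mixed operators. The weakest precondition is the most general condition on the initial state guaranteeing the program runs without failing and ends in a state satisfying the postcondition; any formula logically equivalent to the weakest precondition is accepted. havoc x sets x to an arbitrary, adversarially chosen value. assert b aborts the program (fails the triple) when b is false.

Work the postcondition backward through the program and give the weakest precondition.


Working backward. After the program, !x must hold.
Before havoc t: !x
Then branch requires (seen ==> (!x)) && ((!seen) ==> (!x)); else branch requires ((t || seen) ==> (!t)) && ((!(t || seen)) ==> (!x)).
Before the if: (seen ==> ((seen ==> (!x)) && ((!seen) ==> (!x)))) && ((!seen) ==> (((t || seen) ==> (!t)) && ((!(t || seen)) ==> (!x))))
Before assert seen: seen && (seen ==> ((seen ==> (!x)) && ((!seen) ==> (!x)))) && ((!seen) ==> (((t || seen) ==> (!t)) && ((!(t || seen)) ==> (!x))))
Answer: WP = seen && (seen ==> ((seen ==> (!x)) && ((!seen) ==> (!x)))) && ((!seen) ==> (((t || seen) ==> (!t)) && ((!(t || seen)) ==> (!x))))


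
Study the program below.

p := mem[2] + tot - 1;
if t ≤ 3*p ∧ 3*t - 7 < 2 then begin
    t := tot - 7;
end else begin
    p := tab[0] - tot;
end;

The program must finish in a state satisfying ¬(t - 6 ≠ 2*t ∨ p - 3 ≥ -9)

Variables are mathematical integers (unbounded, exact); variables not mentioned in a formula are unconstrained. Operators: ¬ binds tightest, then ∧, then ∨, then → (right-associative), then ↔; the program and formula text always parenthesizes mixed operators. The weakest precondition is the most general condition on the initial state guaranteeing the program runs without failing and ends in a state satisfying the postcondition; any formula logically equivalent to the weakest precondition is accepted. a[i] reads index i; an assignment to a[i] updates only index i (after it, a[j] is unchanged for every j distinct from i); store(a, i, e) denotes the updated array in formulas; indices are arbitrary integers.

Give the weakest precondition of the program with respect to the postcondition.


Working backward. After the program, the postcondition ¬(t - 6 ≠ 2*t ∨ p - 3 ≥ -9) must hold; in canonical form it is ¬(t ≠ -6 ∨ p ≥ -6).
Then branch requires ¬(tot ≠ 1 ∨ p ≥ -6); else branch requires ¬(t ≠ -6 ∨ tab[0] ≥ tot - 6).
Before the if: ((t ≤ 3*p ∧ 3*t < 9) → (¬(tot ≠ 1 ∨ p ≥ -6))) ∧ ((¬(t ≤ 3*p ∧ 3*t < 9)) → (¬(t ≠ -6 ∨ tab[0] ≥ tot - 6)))
Before p := mem[2] + tot - 1: ((t ≤ 3*mem[2] + 3*tot - 3 ∧ 3*t < 9) → (¬(tot ≠ 1 ∨ mem[2] + tot ≥ -5))) ∧ ((¬(t ≤ 3*mem[2] + 3*tot - 3 ∧ 3*t < 9)) → (¬(t ≠ -6 ∨ tab[0] ≥ tot - 6)))
Answer: WP = ((t ≤ 3*mem[2] + 3*tot - 3 ∧ 3*t < 9) → (¬(tot ≠ 1 ∨ mem[2] + tot ≥ -5))) ∧ ((¬(t ≤ 3*mem[2] + 3*tot - 3 ∧ 3*t < 9)) → (¬(t ≠ -6 ∨ tab[0] ≥ tot - 6)))


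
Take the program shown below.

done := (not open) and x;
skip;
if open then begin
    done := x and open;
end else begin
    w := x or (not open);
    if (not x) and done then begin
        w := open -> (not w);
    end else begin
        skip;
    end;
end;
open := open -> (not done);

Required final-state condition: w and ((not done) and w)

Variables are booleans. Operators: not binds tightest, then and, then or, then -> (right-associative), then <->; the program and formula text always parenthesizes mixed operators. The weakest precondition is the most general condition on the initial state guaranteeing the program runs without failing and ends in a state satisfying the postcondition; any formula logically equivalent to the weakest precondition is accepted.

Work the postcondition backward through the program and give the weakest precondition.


Working backward. After the program, the postcondition w and ((not done) and w) must hold; in canonical form it is w and (not done).
Before open := open -> (not done): w and (not done)
Then branch requires w and (not (x and open)); else branch requires (((not x) and done) -> ((open -> (not (x or (not open)))) and (not done))) and ((not ((not x) and done)) -> ((x or (not open)) and (not done))).
Before the if: (open -> (w and (not (x and open)))) and ((not open) -> ((((not x) and done) -> ((open -> (not (x or (not open)))) and (not done))) and ((not ((not x) and done)) -> ((x or (not open)) and (not done)))))
Before skip: (open -> (w and (not (x and open)))) and ((not open) -> ((((not x) and done) -> ((open -> (not (x or (not open)))) and (not done))) and ((not ((not x) and done)) -> ((x or (not open)) and (not done)))))
Before done := (not open) and x: (open -> (w and (not (x and open)))) and ((not open) -> ((x or (not open)) and (not ((not open) and x))))
Answer: WP = (open -> (w and (not (x and open)))) and ((not open) -> ((x or (not open)) and (not ((not open) and x))))


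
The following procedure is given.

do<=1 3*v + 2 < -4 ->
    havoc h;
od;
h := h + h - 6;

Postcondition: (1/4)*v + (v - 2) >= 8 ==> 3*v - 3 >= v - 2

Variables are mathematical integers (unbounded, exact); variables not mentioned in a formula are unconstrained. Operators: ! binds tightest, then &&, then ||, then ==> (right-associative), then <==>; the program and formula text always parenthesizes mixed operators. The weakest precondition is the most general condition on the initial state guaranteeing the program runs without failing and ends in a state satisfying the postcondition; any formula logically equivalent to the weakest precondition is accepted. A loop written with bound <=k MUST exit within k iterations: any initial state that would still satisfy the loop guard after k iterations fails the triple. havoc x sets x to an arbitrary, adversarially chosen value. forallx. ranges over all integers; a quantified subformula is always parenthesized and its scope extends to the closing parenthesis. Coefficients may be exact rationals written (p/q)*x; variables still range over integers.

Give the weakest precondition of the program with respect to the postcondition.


Working backward. After the program, the postcondition (1/4)*v + (v - 2) >= 8 ==> 3*v - 3 >= v - 2 must hold; in canonical form it is (5/4)*v >= 10 ==> 2*v >= 1.
Before h := h + h - 6: (5/4)*v >= 10 ==> 2*v >= 1
Before the loop (bound <=1), unroll the exhaustion recursion (WP_0 = exit-now case; WP_j = one more guarded iteration, up to j = 1):
  WP_0: (!(3*v < -6)) && ((5/4)*v >= 10 ==> 2*v >= 1)
  WP_1: (3*v < -6 ==> ((!(3*v < -6)) && ((5/4)*v >= 10 ==> 2*v >= 1))) && ((!(3*v < -6)) ==> ((5/4)*v >= 10 ==> 2*v >= 1))
So before the loop: (3*v < -6 ==> ((!(3*v < -6)) && ((5/4)*v >= 10 ==> 2*v >= 1))) && ((!(3*v < -6)) ==> ((5/4)*v >= 10 ==> 2*v >= 1))
Answer: WP = (3*v < -6 ==> ((!(3*v < -6)) && ((5/4)*v >= 10 ==> 2*v >= 1))) && ((!(3*v < -6)) ==> ((5/4)*v >= 10 ==> 2*v >= 1))


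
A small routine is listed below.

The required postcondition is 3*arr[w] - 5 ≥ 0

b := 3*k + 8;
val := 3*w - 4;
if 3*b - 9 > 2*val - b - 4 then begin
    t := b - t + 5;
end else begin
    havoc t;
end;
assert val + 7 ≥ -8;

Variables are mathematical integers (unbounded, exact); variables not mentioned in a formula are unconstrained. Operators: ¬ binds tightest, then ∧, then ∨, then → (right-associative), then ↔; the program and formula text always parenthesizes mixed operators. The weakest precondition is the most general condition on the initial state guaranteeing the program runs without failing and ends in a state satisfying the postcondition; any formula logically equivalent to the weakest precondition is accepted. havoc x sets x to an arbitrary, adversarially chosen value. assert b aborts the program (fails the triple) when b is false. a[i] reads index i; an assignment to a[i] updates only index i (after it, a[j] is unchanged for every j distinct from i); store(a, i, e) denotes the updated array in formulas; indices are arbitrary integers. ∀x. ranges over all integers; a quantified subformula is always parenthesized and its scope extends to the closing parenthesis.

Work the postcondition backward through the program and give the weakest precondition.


Working backward. After the program, the postcondition 3*arr[w] - 5 ≥ 0 must hold; in canonical form it is 3*arr[w] ≥ 5.
Before assert val + 7 ≥ -8: val ≥ -15 ∧ 3*arr[w] ≥ 5
Then branch requires val ≥ -15 ∧ 3*arr[w] ≥ 5; else branch requires val ≥ -15 ∧ 3*arr[w] ≥ 5.
Before the if: (4*b > 2*val + 5 → (val ≥ -15 ∧ 3*arr[w] ≥ 5)) ∧ ((¬(4*b > 2*val + 5)) → (val ≥ -15 ∧ 3*arr[w] ≥ 5))
Before val := 3*w - 4: (4*b > 6*w - 3 → (3*w ≥ -11 ∧ 3*arr[w] ≥ 5)) ∧ ((¬(4*b > 6*w - 3)) → (3*w ≥ -11 ∧ 3*arr[w] ≥ 5))
Before b := 3*k + 8: (12*k > 6*w - 35 → (3*w ≥ -11 ∧ 3*arr[w] ≥ 5)) ∧ ((¬(12*k > 6*w - 35)) → (3*w ≥ -11 ∧ 3*arr[w] ≥ 5))
Answer: WP = (12*k > 6*w - 35 → (3*w ≥ -11 ∧ 3*arr[w] ≥ 5)) ∧ ((¬(12*k > 6*w - 35)) → (3*w ≥ -11 ∧ 3*arr[w] ≥ 5))


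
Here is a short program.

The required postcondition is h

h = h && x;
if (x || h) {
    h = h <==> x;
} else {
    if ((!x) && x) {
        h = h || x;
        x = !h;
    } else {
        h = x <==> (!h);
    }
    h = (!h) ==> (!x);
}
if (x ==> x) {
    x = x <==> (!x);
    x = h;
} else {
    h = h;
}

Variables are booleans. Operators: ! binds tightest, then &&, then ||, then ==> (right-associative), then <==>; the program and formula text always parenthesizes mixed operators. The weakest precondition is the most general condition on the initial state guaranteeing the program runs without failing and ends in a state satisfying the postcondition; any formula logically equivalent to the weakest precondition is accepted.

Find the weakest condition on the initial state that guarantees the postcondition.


Working backward. After the program, h must hold.
Then branch requires h; else branch requires h.
Before the if: h
Then branch requires h <==> x; else branch requires (!(x <==> (!h))) ==> (!x).
Before the if: ((x || h) ==> (h <==> x)) && ((!(x || h)) ==> ((!(x <==> (!h))) ==> (!x)))
Before h := h && x: ((x || (h && x)) ==> ((h && x) <==> x)) && ((!(x || (h && x))) ==> ((!(x <==> (!(h && x)))) ==> (!x)))
Answer: WP = ((x || (h && x)) ==> ((h && x) <==> x)) && ((!(x || (h && x))) ==> ((!(x <==> (!(h && x)))) ==> (!x)))


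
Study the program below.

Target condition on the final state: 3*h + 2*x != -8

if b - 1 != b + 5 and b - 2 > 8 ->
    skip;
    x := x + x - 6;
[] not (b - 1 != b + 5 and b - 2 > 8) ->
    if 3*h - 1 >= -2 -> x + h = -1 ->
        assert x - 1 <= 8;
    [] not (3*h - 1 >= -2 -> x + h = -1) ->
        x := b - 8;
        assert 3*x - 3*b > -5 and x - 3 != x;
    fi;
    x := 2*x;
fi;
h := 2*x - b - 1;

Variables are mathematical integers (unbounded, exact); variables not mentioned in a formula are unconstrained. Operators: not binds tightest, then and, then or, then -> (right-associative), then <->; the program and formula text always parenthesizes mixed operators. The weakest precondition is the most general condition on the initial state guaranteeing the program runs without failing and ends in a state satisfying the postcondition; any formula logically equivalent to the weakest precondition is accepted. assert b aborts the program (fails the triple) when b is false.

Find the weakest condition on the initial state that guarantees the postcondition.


Working backward. After the program, 3*h + 2*x != -8 must hold.
Before h := 2*x - b - 1: 8*x != 3*b - 5
Then branch requires 16*x != 3*b + 43; else branch requires ((3*h >= -1 -> h + x = -1) -> (x <= 9 and 16*x != 3*b - 5)) and (3*h >= -1 -> h + x = -1).
Before the if: (b > 10 -> 16*x != 3*b + 43) and ((not (b > 10)) -> (((3*h >= -1 -> h + x = -1) -> (x <= 9 and 16*x != 3*b - 5)) and (3*h >= -1 -> h + x = -1)))
Answer: WP = (b > 10 -> 16*x != 3*b + 43) and ((not (b > 10)) -> (((3*h >= -1 -> h + x = -1) -> (x <= 9 and 16*x != 3*b - 5)) and (3*h >= -1 -> h + x = -1)))


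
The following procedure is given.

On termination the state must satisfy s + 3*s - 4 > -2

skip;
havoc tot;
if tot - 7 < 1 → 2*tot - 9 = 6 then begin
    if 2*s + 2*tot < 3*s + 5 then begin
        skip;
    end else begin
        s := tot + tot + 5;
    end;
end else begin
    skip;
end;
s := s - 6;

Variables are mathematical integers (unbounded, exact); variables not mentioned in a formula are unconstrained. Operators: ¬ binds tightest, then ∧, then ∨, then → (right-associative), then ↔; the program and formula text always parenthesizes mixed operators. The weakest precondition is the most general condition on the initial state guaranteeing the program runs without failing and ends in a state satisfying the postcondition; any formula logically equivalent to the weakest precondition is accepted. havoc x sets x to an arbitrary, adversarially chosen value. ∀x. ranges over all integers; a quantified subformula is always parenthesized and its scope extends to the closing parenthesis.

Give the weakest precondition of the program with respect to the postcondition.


Working backward. After the program, the postcondition s + 3*s - 4 > -2 must hold; in canonical form it is 4*s > 2.
Before s := s - 6: 4*s > 26
Then branch requires (2*tot < s + 5 → 4*s > 26) ∧ ((¬(2*tot < s + 5)) → 8*tot > 6); else branch requires 4*s > 26.
Before the if: ((tot < 8 → 2*tot = 15) → ((2*tot < s + 5 → 4*s > 26) ∧ ((¬(2*tot < s + 5)) → 8*tot > 6))) ∧ ((¬(tot < 8 → 2*tot = 15)) → 4*s > 26)
Before havoc tot: ∀tot_1. (((tot_1 < 8 → 2*tot_1 = 15) → ((2*tot_1 < s + 5 → 4*s > 26) ∧ ((¬(2*tot_1 < s + 5)) → 8*tot_1 > 6))) ∧ ((¬(tot_1 < 8 → 2*tot_1 = 15)) → 4*s > 26))
Before skip: ∀tot_1. (((tot_1 < 8 → 2*tot_1 = 15) → ((2*tot_1 < s + 5 → 4*s > 26) ∧ ((¬(2*tot_1 < s + 5)) → 8*tot_1 > 6))) ∧ ((¬(tot_1 < 8 → 2*tot_1 = 15)) → 4*s > 26))
Answer: WP = ∀tot_1. (((tot_1 < 8 → 2*tot_1 = 15) → ((2*tot_1 < s + 5 → 4*s > 26) ∧ ((¬(2*tot_1 < s + 5)) → 8*tot_1 > 6))) ∧ ((¬(tot_1 < 8 → 2*tot_1 = 15)) → 4*s > 26))


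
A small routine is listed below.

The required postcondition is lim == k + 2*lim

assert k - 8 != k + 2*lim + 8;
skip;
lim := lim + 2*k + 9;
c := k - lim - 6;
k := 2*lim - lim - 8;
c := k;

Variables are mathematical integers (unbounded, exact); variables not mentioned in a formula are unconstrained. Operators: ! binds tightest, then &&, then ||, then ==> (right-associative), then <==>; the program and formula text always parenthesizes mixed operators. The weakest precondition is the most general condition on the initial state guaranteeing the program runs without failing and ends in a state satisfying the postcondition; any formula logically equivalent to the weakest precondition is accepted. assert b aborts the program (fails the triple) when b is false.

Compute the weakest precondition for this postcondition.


Working backward. After the program, the postcondition lim == k + 2*lim must hold; in canonical form it is k + lim == 0.
Before c := k: k + lim == 0
Before k := 2*lim - lim - 8: 2*lim == 8
Before c := k - lim - 6: 2*lim == 8
Before lim := lim + 2*k + 9: 4*k + 2*lim == -10
Before skip: 4*k + 2*lim == -10
Before assert k - 8 != k + 2*lim + 8: 2*lim != -16 && 4*k + 2*lim == -10
Answer: WP = 2*lim != -16 && 4*k + 2*lim == -10


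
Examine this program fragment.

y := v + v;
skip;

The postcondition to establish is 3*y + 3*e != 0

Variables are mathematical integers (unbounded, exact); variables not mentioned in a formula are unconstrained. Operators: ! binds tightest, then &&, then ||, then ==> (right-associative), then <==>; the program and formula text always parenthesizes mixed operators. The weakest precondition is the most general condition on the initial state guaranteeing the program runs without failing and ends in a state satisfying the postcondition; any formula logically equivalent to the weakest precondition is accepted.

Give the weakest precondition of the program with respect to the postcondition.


Working backward. After the program, the postcondition 3*y + 3*e != 0 must hold; in canonical form it is 3*e + 3*y != 0.
Before skip: 3*e + 3*y != 0
Before y := v + v: 3*e + 6*v != 0
Answer: WP = 3*e + 6*v != 0


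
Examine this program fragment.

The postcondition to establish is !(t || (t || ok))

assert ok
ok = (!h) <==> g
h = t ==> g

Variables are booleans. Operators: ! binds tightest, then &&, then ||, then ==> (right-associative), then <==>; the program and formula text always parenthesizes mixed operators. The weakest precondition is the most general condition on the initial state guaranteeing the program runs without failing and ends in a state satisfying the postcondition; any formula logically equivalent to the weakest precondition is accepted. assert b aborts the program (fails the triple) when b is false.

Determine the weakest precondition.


Working backward. After the program, the postcondition !(t || (t || ok)) must hold; in canonical form it is !(t || ok).
Before h := t ==> g: !(t || ok)
Before ok := (!h) <==> g: !(t || ((!h) <==> g))
Before assert ok: ok && (!(t || ((!h) <==> g)))
Answer: WP = ok && (!(t || ((!h) <==> g)))


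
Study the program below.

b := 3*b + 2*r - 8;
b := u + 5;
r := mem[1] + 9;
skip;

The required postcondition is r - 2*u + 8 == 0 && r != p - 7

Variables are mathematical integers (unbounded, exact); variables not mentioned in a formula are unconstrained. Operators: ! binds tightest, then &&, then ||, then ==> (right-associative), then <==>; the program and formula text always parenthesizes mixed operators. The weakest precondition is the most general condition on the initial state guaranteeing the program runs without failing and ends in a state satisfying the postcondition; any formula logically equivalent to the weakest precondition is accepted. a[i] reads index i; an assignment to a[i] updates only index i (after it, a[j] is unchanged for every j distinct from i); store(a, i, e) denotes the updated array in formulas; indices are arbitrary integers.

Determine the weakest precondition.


Working backward. After the program, the postcondition r - 2*u + 8 == 0 && r != p - 7 must hold; in canonical form it is r == 2*u - 8 && r != p - 7.
Before skip: r == 2*u - 8 && r != p - 7
Before r := mem[1] + 9: mem[1] == 2*u - 17 && mem[1] != p - 16
Before b := u + 5: mem[1] == 2*u - 17 && mem[1] != p - 16
Before b := 3*b + 2*r - 8: mem[1] == 2*u - 17 && mem[1] != p - 16
Answer: WP = mem[1] == 2*u - 17 && mem[1] != p - 16


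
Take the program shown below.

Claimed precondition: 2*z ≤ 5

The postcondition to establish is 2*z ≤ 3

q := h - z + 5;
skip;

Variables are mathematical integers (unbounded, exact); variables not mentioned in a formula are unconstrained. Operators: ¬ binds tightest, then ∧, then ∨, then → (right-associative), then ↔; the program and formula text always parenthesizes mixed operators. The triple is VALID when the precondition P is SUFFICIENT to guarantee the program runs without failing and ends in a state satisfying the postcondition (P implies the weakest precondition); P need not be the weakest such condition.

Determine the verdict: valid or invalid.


Working backward. After the program, 2*z ≤ 3 must hold.
Before skip: 2*z ≤ 3
Before q := h - z + 5: 2*z ≤ 3
The weakest precondition is 2*z ≤ 3.
Check whether 2*z ≤ 5 implies it.
Countermodel: at the initial state z = 2, the precondition holds but the weakest precondition fails.
Answer: invalid


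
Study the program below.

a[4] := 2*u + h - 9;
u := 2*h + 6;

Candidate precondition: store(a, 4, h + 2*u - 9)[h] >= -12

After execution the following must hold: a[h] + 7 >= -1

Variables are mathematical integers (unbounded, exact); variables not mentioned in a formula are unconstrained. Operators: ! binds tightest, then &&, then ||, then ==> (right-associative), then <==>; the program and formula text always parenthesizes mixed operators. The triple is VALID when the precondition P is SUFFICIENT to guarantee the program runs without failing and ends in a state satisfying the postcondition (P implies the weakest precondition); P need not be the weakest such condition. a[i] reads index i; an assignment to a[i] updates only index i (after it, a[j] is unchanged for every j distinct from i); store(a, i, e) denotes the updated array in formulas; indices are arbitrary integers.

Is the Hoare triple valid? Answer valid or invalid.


Working backward. After the program, the postcondition a[h] + 7 >= -1 must hold; in canonical form it is a[h] >= -8.
Before u := 2*h + 6: a[h] >= -8
Before a[4] := 2*u + h - 9: store(a, 4, h + 2*u - 9)[h] >= -8
The weakest precondition is store(a, 4, h + 2*u - 9)[h] >= -8.
Check whether store(a, 4, h + 2*u - 9)[h] >= -12 implies it.
Countermodel: at the initial state a = {[0] = -9, [4] = 2, elsewhere 2}, h = 0, u = 0, the precondition holds but the weakest precondition fails.
Answer: invalid


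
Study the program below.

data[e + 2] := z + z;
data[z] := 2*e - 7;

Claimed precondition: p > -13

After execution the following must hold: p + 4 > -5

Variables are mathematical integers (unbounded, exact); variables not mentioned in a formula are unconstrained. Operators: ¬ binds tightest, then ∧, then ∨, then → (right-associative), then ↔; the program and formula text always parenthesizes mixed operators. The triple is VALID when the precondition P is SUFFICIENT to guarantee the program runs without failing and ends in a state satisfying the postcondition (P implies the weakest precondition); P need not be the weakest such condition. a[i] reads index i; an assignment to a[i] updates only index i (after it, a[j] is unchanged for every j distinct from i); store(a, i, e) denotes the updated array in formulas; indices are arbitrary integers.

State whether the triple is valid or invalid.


Working backward. After the program, the postcondition p + 4 > -5 must hold; in canonical form it is p > -9.
Before data[z] := 2*e - 7: p > -9
Before data[e + 2] := z + z: p > -9
The weakest precondition is p > -9.
Check whether p > -13 implies it.
Countermodel: at the initial state p = -12, the precondition holds but the weakest precondition fails.
Answer: invalid


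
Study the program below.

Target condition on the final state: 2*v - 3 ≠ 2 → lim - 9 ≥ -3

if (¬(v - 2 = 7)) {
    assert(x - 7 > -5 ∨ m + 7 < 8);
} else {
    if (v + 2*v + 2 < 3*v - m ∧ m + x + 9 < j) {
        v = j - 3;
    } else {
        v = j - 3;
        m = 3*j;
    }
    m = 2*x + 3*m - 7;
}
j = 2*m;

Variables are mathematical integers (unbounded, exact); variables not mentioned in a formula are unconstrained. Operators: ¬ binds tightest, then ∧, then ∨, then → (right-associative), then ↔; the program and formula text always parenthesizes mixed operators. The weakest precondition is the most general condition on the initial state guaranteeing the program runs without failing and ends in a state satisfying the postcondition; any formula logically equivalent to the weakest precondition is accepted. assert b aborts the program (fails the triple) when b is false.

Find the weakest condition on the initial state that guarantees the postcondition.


Working backward. After the program, the postcondition 2*v - 3 ≠ 2 → lim - 9 ≥ -3 must hold; in canonical form it is 2*v ≠ 5 → lim ≥ 6.
Before j := 2*m: 2*v ≠ 5 → lim ≥ 6
Then branch requires (x > 2 ∨ m < 1) ∧ (2*v ≠ 5 → lim ≥ 6); else branch requires ((m < -2 ∧ m + x < j - 9) → (2*j ≠ 11 → lim ≥ 6)) ∧ ((¬(m < -2 ∧ m + x < j - 9)) → (2*j ≠ 11 → lim ≥ 6)).
Before the if: ((¬(v = 9)) → ((x > 2 ∨ m < 1) ∧ (2*v ≠ 5 → lim ≥ 6))) ∧ (v = 9 → (((m < -2 ∧ m + x < j - 9) → (2*j ≠ 11 → lim ≥ 6)) ∧ ((¬(m < -2 ∧ m + x < j - 9)) → (2*j ≠ 11 → lim ≥ 6))))
Answer: WP = ((¬(v = 9)) → ((x > 2 ∨ m < 1) ∧ (2*v ≠ 5 → lim ≥ 6))) ∧ (v = 9 → (((m < -2 ∧ m + x < j - 9) → (2*j ≠ 11 → lim ≥ 6)) ∧ ((¬(m < -2 ∧ m + x < j - 9)) → (2*j ≠ 11 → lim ≥ 6))))


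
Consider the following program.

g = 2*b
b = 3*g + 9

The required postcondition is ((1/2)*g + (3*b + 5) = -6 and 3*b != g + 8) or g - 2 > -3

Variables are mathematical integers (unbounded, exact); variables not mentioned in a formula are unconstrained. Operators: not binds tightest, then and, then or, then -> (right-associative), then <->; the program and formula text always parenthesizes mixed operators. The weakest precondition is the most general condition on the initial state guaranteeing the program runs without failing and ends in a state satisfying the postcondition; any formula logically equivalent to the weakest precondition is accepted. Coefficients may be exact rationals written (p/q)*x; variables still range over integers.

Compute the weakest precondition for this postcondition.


Working backward. After the program, the postcondition ((1/2)*g + (3*b + 5) = -6 and 3*b != g + 8) or g - 2 > -3 must hold; in canonical form it is (3*b + (1/2)*g = -11 and 3*b != g + 8) or g > -1.
Before b := 3*g + 9: ((19/2)*g = -38 and 8*g != -19) or g > -1
Before g := 2*b: (19*b = -38 and 16*b != -19) or 2*b > -1
Answer: WP = (19*b = -38 and 16*b != -19) or 2*b > -1


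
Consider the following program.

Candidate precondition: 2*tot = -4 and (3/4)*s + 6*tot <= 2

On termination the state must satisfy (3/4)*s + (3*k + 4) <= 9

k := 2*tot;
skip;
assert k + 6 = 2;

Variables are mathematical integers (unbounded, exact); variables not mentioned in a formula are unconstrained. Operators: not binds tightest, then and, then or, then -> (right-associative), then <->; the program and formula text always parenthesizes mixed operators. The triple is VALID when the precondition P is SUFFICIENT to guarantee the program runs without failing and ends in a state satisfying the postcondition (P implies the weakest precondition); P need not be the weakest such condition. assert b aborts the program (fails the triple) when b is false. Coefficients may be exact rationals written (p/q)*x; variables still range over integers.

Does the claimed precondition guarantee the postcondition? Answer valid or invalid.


Working backward. After the program, the postcondition (3/4)*s + (3*k + 4) <= 9 must hold; in canonical form it is 3*k + (3/4)*s <= 5.
Before assert k + 6 = 2: k = -4 and 3*k + (3/4)*s <= 5
Before skip: k = -4 and 3*k + (3/4)*s <= 5
Before k := 2*tot: 2*tot = -4 and (3/4)*s + 6*tot <= 5
The weakest precondition is 2*tot = -4 and (3/4)*s + 6*tot <= 5.
Check whether 2*tot = -4 and (3/4)*s + 6*tot <= 2 implies it.
Every state satisfying the precondition satisfies the weakest precondition: the implication holds.
Answer: valid


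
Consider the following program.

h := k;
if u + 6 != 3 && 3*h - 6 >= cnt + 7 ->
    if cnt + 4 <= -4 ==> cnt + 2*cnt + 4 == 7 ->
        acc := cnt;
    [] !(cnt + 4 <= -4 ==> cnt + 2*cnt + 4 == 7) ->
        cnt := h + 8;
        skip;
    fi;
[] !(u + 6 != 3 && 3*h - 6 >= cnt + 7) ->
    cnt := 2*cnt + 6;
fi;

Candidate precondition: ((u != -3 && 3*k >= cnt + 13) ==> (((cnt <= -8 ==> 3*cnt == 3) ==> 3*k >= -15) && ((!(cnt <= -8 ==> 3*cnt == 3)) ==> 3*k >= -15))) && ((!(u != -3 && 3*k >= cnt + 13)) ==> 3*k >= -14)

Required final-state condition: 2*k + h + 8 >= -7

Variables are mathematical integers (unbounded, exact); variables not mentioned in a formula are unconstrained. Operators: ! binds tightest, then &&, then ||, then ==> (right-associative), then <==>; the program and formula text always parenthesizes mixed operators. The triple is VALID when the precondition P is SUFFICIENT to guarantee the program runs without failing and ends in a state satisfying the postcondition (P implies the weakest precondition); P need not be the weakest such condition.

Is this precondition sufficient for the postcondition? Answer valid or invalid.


Working backward. After the program, the postcondition 2*k + h + 8 >= -7 must hold; in canonical form it is h + 2*k >= -15.
Then branch requires ((cnt <= -8 ==> 3*cnt == 3) ==> h + 2*k >= -15) && ((!(cnt <= -8 ==> 3*cnt == 3)) ==> h + 2*k >= -15); else branch requires h + 2*k >= -15.
Before the if: ((u != -3 && 3*h >= cnt + 13) ==> (((cnt <= -8 ==> 3*cnt == 3) ==> h + 2*k >= -15) && ((!(cnt <= -8 ==> 3*cnt == 3)) ==> h + 2*k >= -15))) && ((!(u != -3 && 3*h >= cnt + 13)) ==> h + 2*k >= -15)
Before h := k: ((u != -3 && 3*k >= cnt + 13) ==> (((cnt <= -8 ==> 3*cnt == 3) ==> 3*k >= -15) && ((!(cnt <= -8 ==> 3*cnt == 3)) ==> 3*k >= -15))) && ((!(u != -3 && 3*k >= cnt + 13)) ==> 3*k >= -15)
The weakest precondition is ((u != -3 && 3*k >= cnt + 13) ==> (((cnt <= -8 ==> 3*cnt == 3) ==> 3*k >= -15) && ((!(cnt <= -8 ==> 3*cnt == 3)) ==> 3*k >= -15))) && ((!(u != -3 && 3*k >= cnt + 13)) ==> 3*k >= -15).
Check whether ((u != -3 && 3*k >= cnt + 13) ==> (((cnt <= -8 ==> 3*cnt == 3) ==> 3*k >= -15) && ((!(cnt <= -8 ==> 3*cnt == 3)) ==> 3*k >= -15))) && ((!(u != -3 && 3*k >= cnt + 13)) ==> 3*k >= -14) implies it.
Every state satisfying the precondition satisfies the weakest precondition: the implication holds.
Answer: valid


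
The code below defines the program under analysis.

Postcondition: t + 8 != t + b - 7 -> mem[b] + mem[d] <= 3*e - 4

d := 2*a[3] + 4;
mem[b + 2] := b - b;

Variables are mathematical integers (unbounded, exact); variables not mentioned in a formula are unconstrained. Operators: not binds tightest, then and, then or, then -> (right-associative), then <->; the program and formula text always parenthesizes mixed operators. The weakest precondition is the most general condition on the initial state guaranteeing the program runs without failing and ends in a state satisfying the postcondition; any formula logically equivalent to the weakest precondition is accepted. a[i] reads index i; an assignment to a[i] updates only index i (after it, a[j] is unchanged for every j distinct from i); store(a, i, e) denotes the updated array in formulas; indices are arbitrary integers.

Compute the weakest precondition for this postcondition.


Working backward. After the program, the postcondition t + 8 != t + b - 7 -> mem[b] + mem[d] <= 3*e - 4 must hold; in canonical form it is b != 15 -> mem[b] + mem[d] <= 3*e - 4.
Before mem[b + 2] := b - b: b != 15 -> store(mem, b + 2, 0)[b] + store(mem, b + 2, 0)[d] <= 3*e - 4
Before d := 2*a[3] + 4: b != 15 -> store(mem, b + 2, 0)[2*a[3] + 4] + store(mem, b + 2, 0)[b] <= 3*e - 4
Answer: WP = b != 15 -> store(mem, b + 2, 0)[2*a[3] + 4] + store(mem, b + 2, 0)[b] <= 3*e - 4
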